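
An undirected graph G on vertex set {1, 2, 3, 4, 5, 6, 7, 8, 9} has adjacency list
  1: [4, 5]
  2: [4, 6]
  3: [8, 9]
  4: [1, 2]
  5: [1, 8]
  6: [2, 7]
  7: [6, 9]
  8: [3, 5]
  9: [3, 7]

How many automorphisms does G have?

G is 2-regular and connected on 9 vertices, i.e. the cycle C_9. The automorphisms of the 9-cycle are exactly the symmetries of a regular 9-gon: the dihedral group D_9, |D_9| = 18.

18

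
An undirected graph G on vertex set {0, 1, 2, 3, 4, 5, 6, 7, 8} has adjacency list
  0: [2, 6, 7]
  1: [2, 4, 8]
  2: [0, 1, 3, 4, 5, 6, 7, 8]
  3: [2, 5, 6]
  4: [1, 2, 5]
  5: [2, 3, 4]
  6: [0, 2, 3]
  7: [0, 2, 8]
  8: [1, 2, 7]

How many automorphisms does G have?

16

Vertex 2 is the unique vertex of degree 8; the remaining 8 vertices each have degree 3 and induce a cycle, so G is the wheel on 9 vertices with hub 2. Every automorphism fixes the hub and acts on the rim 8-cycle, so Aut(G) ≅ Aut(C_8) = D_8 of order 16.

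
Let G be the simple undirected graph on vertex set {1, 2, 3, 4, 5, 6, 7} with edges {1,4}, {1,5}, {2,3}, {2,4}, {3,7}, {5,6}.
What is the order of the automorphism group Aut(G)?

2

The degree sequence is [2, 2, 2, 2, 2, 1, 1]; the two degree-1 vertices 6 and 7 are the ends of a path, so G = P_7. A path has exactly one nontrivial symmetry — reversal — giving Aut(G) of order 2.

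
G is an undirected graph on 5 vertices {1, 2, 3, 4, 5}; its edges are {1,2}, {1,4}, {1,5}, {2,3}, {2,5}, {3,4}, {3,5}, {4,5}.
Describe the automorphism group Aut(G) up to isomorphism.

the dihedral group of order 8

Vertex 5 is the unique vertex of degree 4; the remaining 4 vertices each have degree 3 and induce a cycle, so G is the wheel on 5 vertices with hub 5. With the hub fixed, the remaining symmetry is that of the rim cycle C_4, giving the dihedral group D_4.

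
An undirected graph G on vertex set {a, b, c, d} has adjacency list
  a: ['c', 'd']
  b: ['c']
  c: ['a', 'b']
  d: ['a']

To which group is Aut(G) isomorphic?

The degree sequence is [2, 1, 2, 1]; the two degree-1 vertices b and d are the ends of a path, so G = P_4. The only nontrivial automorphism of a path is the end-to-end reflection, so Aut(G) ≅ Z_2.

Z_2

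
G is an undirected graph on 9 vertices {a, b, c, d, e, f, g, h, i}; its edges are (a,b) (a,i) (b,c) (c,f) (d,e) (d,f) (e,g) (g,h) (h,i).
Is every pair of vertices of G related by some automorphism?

Yes

G is 2-regular and connected on 9 vertices, i.e. the cycle C_9. The automorphisms of the 9-cycle are exactly the symmetries of a regular 9-gon: the dihedral group D_9, |D_9| = 18. This group acts transitively on the 9 vertices.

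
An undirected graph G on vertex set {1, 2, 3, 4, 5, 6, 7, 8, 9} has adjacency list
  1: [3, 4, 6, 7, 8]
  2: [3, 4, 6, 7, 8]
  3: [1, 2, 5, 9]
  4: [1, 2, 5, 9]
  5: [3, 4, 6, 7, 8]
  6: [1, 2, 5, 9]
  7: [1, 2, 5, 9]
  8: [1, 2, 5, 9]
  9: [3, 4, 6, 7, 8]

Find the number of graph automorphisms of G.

The vertices split by degree into {1, 2, 5, 9} (degree 5) and {3, 4, 6, 7, 8} (degree 4); every edge runs between the two parts, so G is the complete bipartite graph K_{4,5}. Automorphisms preserve the bipartition setwise (since the parts differ in size) and act as S_5 × S_4 within it; |Aut| = 2880.

2880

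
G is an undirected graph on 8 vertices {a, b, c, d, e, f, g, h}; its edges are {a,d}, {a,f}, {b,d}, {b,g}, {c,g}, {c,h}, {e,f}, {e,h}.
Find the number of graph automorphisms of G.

G is 2-regular and connected on 8 vertices, i.e. the cycle C_8. C_8 has 8 rotations and 8 reflections, so Aut(C_8) ≅ D_8 of order 16.

16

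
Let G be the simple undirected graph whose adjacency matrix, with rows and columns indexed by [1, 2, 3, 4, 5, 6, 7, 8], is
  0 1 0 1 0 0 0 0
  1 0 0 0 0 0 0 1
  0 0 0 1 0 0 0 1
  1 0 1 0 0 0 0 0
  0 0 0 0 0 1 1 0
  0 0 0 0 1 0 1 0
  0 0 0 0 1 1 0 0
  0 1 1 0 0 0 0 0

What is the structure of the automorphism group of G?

G has two connected components, {1, 2, 3, 4, 8} and {5, 6, 7}; each is 2-regular, so G = C_5 ⊔ C_3. The components are non-isomorphic (different sizes), so Aut(G) = Aut(C_5) × Aut(C_3) = D_5 × D_3 of order 10·6 = 60.

D_5 × D_3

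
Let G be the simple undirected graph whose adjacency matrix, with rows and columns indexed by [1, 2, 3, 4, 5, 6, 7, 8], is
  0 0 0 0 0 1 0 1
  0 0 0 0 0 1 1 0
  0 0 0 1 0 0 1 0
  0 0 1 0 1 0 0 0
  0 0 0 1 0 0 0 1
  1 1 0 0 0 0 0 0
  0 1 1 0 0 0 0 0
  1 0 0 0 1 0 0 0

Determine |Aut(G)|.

16

G is 2-regular and connected on 8 vertices, i.e. the cycle C_8. The automorphisms of the 8-cycle are exactly the symmetries of a regular 8-gon: the dihedral group D_8, |D_8| = 16.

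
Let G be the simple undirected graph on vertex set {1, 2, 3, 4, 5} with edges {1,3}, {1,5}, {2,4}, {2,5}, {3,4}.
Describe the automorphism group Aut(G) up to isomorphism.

the dihedral group of order 10

G is 2-regular and connected on 5 vertices, i.e. the cycle C_5. C_5 has 5 rotations and 5 reflections, so Aut(C_5) ≅ D_5 of order 10.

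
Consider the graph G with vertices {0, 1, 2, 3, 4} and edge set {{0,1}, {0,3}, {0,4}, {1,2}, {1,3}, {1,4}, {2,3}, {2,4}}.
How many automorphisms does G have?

Vertex 1 is the unique vertex of degree 4; the remaining 4 vertices each have degree 3 and induce a cycle, so G is the wheel on 5 vertices with hub 1. Every automorphism fixes the hub and acts on the rim 4-cycle, so Aut(G) ≅ Aut(C_4) = D_4 of order 8.

8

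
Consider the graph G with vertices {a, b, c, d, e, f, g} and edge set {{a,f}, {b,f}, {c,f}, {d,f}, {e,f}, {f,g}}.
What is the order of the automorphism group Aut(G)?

Vertex f has degree 6 and every other vertex has degree 1, so G is the star K_{1,6} with centre f. Any automorphism fixes the centre and permutes the 6 leaves freely, so Aut(G) ≅ S_6 of order 6! = 720.

720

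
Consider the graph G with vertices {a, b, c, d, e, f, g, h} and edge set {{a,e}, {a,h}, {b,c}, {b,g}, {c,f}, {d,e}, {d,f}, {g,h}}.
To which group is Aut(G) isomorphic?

the dihedral group of order 16

G is 2-regular and connected on 8 vertices, i.e. the cycle C_8. The automorphisms of the 8-cycle are exactly the symmetries of a regular 8-gon: the dihedral group D_8, |D_8| = 16.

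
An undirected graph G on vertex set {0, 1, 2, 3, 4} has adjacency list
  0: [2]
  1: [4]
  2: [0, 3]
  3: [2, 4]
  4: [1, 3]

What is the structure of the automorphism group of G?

The degree sequence is [1, 1, 2, 2, 2]; the two degree-1 vertices 0 and 1 are the ends of a path, so G = P_5. The only nontrivial automorphism of a path is the end-to-end reflection, so Aut(G) ≅ Z_2.

the cyclic group of order 2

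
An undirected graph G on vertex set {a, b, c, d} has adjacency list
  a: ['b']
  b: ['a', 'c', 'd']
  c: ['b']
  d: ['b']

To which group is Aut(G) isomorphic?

Vertex b has degree 3 and every other vertex has degree 1, so G is the star K_{1,3} with centre b. Any automorphism fixes the centre and permutes the 3 leaves freely, so Aut(G) ≅ S_3 of order 3! = 6.

S_3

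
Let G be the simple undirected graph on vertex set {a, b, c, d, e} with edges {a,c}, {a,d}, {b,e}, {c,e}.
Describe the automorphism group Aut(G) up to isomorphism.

Z_2

The degree sequence is [2, 1, 2, 1, 2]; the two degree-1 vertices b and d are the ends of a path, so G = P_5. The only nontrivial automorphism of a path is the end-to-end reflection, so Aut(G) ≅ Z_2.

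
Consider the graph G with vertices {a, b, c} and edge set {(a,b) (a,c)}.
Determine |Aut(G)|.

2

The degree sequence is [2, 1, 1]; the two degree-1 vertices b and c are the ends of a path, so G = P_3. The only nontrivial automorphism of a path is the end-to-end reflection, so Aut(G) ≅ Z_2.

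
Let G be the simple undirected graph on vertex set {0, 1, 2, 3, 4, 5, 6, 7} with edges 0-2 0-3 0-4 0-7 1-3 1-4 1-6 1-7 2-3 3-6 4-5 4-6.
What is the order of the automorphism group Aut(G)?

The degree sequence is [4, 4, 2, 4, 4, 1, 3, 2]. Checking the degree-preserving permutations of the vertex set shows that none except the identity preserves every edge, so Aut(G) is trivial.

1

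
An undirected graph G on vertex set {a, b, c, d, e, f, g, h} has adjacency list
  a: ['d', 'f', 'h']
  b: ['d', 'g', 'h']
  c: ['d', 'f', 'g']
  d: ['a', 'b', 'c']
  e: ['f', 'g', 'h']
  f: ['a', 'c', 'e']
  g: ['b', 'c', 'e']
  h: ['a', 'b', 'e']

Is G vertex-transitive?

Yes

G is 3-regular and bipartite on 2^3 = 8 vertices with girth 4; it is the hypercube graph Q_3. The symmetry group of the 3-cube is the hyperoctahedral group B_3 = Z_2 ≀ S_3, of order 2^3·3! = 48. This group acts transitively on the 8 vertices.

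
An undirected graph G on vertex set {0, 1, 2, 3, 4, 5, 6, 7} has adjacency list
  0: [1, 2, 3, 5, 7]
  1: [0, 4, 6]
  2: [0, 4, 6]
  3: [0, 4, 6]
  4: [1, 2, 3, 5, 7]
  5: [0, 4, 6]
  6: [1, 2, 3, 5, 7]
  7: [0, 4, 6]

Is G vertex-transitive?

Automorphisms preserve degree, but G has vertices of degree 3 and vertices of degree 5; no automorphism maps one to the other, so G is not vertex-transitive.

No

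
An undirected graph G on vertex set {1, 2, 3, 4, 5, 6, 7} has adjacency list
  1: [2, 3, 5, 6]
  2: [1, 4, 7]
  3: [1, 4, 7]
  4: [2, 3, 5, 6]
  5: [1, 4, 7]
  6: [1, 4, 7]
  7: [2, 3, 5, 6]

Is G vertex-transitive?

No

Automorphisms preserve degree, but G has vertices of degree 3 and vertices of degree 4; no automorphism maps one to the other, so G is not vertex-transitive.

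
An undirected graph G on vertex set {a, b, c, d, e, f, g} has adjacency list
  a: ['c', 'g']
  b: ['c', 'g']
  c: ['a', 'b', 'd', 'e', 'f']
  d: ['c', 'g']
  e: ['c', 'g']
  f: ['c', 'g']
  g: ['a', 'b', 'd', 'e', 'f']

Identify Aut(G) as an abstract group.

S_2 × S_5

The vertices split by degree into {c, g} (degree 5) and {a, b, d, e, f} (degree 2); every edge runs between the two parts, so G is the complete bipartite graph K_{2,5}. Automorphisms preserve the bipartition setwise (since the parts differ in size) and act as S_2 × S_5 within it; |Aut| = 240.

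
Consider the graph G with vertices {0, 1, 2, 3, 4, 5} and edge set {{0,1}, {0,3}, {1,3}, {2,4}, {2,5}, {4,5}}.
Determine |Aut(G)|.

G has two connected components, {0, 1, 3} and {2, 4, 5}; each is 2-regular, so G = C_3 ⊔ C_3. With two isomorphic components, Aut(G) = Aut(C_3) ≀ S_2 = (D_3 × D_3) ⋊ Z_2: permute each cycle by D_3, then optionally swap the two cycles. Order 2·(2·3)² = 72.

72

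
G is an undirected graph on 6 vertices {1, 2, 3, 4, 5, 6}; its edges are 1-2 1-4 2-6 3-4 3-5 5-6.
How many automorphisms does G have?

12

G is 2-regular and connected on 6 vertices, i.e. the cycle C_6. C_6 has 6 rotations and 6 reflections, so Aut(C_6) ≅ D_6 of order 12.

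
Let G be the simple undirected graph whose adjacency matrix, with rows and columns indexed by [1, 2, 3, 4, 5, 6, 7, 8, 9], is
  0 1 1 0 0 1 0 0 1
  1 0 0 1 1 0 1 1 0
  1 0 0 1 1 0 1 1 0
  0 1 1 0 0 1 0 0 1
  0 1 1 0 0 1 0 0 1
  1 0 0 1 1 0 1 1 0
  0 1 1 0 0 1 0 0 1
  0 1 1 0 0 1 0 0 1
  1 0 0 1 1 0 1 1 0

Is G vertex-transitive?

No

Automorphisms preserve degree, but G has vertices of degree 4 and vertices of degree 5; no automorphism maps one to the other, so G is not vertex-transitive.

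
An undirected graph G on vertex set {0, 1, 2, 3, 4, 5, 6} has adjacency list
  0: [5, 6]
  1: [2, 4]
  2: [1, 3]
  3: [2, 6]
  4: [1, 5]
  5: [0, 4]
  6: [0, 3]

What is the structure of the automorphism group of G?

the dihedral group of order 14

G is 2-regular and connected on 7 vertices, i.e. the cycle C_7. C_7 has 7 rotations and 7 reflections, so Aut(C_7) ≅ D_7 of order 14.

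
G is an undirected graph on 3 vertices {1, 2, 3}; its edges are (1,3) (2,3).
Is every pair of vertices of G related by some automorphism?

No

Vertex 3 is the only vertex of degree 2, so every automorphism fixes it; G is not vertex-transitive.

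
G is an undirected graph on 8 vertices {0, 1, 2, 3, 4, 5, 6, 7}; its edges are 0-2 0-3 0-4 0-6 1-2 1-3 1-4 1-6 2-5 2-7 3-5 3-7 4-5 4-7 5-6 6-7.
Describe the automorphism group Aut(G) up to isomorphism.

(S_4 × S_4) ⋊ Z_2

G is 4-regular and bipartite with parts {0, 1, 5, 7} and {2, 3, 4, 6} (each part is independent and every cross-pair is an edge), so G = K_{4,4}. Aut(K_{4,4}) is the wreath product S_4 ≀ Z_2: permute within each part, then optionally swap the parts; |Aut| = 2·(4!)² = 1152.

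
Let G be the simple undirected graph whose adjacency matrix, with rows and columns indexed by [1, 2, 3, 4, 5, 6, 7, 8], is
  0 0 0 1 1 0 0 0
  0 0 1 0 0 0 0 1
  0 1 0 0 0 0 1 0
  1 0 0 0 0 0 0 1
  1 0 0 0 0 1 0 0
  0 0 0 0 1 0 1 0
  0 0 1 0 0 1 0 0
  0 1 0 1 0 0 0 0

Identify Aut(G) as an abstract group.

Every vertex has degree 2 and the graph is connected, so G is the 8-cycle C_8. The automorphisms of the 8-cycle are exactly the symmetries of a regular 8-gon: the dihedral group D_8, |D_8| = 16.

D_8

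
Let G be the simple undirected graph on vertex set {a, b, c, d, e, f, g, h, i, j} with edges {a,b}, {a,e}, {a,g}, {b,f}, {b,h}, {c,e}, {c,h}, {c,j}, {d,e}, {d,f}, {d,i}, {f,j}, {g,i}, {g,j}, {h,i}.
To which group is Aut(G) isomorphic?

S_5

G is 3-regular on 10 vertices with no triangles and no 4-cycles (girth 5): this is the Petersen graph. Viewing the Petersen graph as the Kneser graph K(5,2) — vertices are 2-subsets of {1,…,5}, edges join disjoint pairs — its automorphisms are exactly the permutations of the 5-element set, so Aut ≅ S_5 of order 120.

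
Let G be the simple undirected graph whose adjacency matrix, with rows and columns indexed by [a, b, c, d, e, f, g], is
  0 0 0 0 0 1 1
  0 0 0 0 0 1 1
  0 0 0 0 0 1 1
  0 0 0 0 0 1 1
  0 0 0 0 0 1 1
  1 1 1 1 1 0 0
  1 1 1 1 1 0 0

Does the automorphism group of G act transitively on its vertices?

No

Automorphisms preserve degree, but G has vertices of degree 2 and vertices of degree 5; no automorphism maps one to the other, so G is not vertex-transitive.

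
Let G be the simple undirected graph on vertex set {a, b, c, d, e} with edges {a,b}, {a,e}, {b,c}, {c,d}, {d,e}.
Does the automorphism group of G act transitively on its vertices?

Yes

G is 2-regular and connected on 5 vertices, i.e. the cycle C_5. C_5 has 5 rotations and 5 reflections, so Aut(C_5) ≅ D_5 of order 10. This group acts transitively on the 5 vertices.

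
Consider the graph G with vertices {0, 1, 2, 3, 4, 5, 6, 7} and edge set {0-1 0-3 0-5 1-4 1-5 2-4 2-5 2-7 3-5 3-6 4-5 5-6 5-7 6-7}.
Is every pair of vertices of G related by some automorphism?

No

Vertex 5 is the only vertex of degree 7, so every automorphism fixes it; G is not vertex-transitive.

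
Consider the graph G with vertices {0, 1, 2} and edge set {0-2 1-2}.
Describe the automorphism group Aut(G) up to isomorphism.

The degree sequence is [1, 1, 2]; the two degree-1 vertices 0 and 1 are the ends of a path, so G = P_3. The only nontrivial automorphism of a path is the end-to-end reflection, so Aut(G) ≅ Z_2.

Z_2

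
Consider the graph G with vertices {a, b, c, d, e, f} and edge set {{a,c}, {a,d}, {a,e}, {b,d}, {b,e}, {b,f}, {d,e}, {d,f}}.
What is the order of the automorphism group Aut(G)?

1

Degrees alone do not determine every vertex (e.g. a and b both have degree 3), but their neighbour-degree multisets differ: N(a) has degrees [1, 3, 4] while N(b) has degrees [2, 3, 4]. Repeating this refinement separates all vertices, so the only automorphism is the identity.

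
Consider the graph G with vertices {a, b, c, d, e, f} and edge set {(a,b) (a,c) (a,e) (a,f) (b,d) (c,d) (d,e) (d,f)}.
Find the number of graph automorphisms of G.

The vertices split by degree into {a, d} (degree 4) and {b, c, e, f} (degree 2); every edge runs between the two parts, so G is the complete bipartite graph K_{2,4}. Automorphisms preserve the bipartition setwise (since the parts differ in size) and act as S_4 × S_2 within it; |Aut| = 48.

48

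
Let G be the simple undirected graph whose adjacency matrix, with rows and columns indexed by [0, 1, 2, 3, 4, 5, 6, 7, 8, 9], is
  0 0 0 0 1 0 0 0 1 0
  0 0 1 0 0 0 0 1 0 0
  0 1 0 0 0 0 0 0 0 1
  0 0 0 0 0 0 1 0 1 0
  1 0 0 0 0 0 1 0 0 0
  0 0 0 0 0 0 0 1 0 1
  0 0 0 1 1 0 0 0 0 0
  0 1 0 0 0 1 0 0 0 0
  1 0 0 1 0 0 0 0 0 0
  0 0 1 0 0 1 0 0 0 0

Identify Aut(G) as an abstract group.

D_5 ≀ Z_2

G has two connected components, {1, 2, 5, 7, 9} and {0, 3, 4, 6, 8}; each is 2-regular, so G = C_5 ⊔ C_5. Aut of a disjoint union of two copies of C_5 is the wreath product D_5 ≀ Z_2, of order 2·10² = 200.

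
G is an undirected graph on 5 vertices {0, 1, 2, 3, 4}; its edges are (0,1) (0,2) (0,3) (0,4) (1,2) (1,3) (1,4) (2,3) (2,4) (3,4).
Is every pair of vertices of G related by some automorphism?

All 5 vertices are pairwise adjacent: G = K_5. Every bijection on the vertex set is an automorphism of K_5; hence Aut(K_5) ≅ S_5, order 120. Under this action every vertex can be carried to every other, so G is vertex-transitive.

Yes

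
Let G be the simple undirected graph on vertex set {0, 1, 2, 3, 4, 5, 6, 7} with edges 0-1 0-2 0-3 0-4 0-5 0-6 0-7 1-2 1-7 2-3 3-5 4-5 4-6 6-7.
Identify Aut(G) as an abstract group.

Vertex 0 is the unique vertex of degree 7; the remaining 7 vertices each have degree 3 and induce a cycle, so G is the wheel on 8 vertices with hub 0. Every automorphism fixes the hub and acts on the rim 7-cycle, so Aut(G) ≅ Aut(C_7) = D_7 of order 14.

D_7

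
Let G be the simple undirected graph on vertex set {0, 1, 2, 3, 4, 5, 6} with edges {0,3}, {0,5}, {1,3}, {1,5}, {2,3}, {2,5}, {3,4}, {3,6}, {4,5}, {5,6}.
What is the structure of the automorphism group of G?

The vertices split by degree into {3, 5} (degree 5) and {0, 1, 2, 4, 6} (degree 2); every edge runs between the two parts, so G is the complete bipartite graph K_{2,5}. Automorphisms preserve the bipartition setwise (since the parts differ in size) and act as S_2 × S_5 within it; |Aut| = 240.

S_2 × S_5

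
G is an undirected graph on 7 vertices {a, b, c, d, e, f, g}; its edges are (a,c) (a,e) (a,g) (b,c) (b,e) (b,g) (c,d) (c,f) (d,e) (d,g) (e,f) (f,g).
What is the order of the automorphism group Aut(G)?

144

The vertices split by degree into {c, e, g} (degree 4) and {a, b, d, f} (degree 3); every edge runs between the two parts, so G is the complete bipartite graph K_{3,4}. The parts have unequal sizes, so no automorphism swaps them; each part is permuted independently, giving S_4 × S_3 of order 4!·3! = 144.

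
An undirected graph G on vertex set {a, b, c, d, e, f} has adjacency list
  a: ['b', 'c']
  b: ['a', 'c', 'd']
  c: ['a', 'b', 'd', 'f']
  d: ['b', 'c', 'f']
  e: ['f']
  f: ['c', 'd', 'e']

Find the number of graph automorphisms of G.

Degrees alone do not determine every vertex (e.g. b and d both have degree 3), but their neighbour-degree multisets differ: N(b) has degrees [2, 3, 4] while N(d) has degrees [3, 3, 4]. Repeating this refinement separates all vertices, so the only automorphism is the identity.

1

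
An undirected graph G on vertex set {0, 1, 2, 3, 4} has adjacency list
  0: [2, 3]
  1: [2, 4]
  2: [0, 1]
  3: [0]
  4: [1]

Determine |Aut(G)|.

The degree sequence is [2, 2, 2, 1, 1]; the two degree-1 vertices 3 and 4 are the ends of a path, so G = P_5. A path has exactly one nontrivial symmetry — reversal — giving Aut(G) of order 2.

2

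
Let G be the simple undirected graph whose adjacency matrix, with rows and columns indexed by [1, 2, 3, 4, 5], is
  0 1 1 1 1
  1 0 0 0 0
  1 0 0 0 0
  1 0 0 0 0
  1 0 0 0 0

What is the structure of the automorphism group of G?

Vertex 1 has degree 4 and every other vertex has degree 1, so G is the star K_{1,4} with centre 1. Any automorphism fixes the centre and permutes the 4 leaves freely, so Aut(G) ≅ S_4 of order 4! = 24.

the symmetric group on 4 letters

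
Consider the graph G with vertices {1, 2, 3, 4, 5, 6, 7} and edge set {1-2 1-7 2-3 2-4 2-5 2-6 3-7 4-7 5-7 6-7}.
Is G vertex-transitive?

Automorphisms preserve degree, but G has vertices of degree 2 and vertices of degree 5; no automorphism maps one to the other, so G is not vertex-transitive.

No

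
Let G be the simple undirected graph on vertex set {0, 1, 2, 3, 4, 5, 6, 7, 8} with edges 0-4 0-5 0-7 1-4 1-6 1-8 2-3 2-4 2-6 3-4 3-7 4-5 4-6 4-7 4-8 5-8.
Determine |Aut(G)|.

16

Vertex 4 is the unique vertex of degree 8; the remaining 8 vertices each have degree 3 and induce a cycle, so G is the wheel on 9 vertices with hub 4. With the hub fixed, the remaining symmetry is that of the rim cycle C_8, giving the dihedral group D_8.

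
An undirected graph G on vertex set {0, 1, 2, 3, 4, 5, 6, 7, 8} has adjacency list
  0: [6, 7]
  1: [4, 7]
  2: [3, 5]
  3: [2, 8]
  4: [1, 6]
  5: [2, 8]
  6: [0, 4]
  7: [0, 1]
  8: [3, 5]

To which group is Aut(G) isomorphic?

D_4 × D_5

G has two connected components, {0, 1, 4, 6, 7} and {2, 3, 5, 8}; each is 2-regular, so G = C_5 ⊔ C_4. The components are non-isomorphic (different sizes), so Aut(G) = Aut(C_4) × Aut(C_5) = D_4 × D_5 of order 8·10 = 80.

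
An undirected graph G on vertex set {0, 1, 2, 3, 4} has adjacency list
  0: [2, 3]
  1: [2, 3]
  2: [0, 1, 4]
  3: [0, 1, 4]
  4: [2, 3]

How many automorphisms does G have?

The vertices split by degree into {2, 3} (degree 3) and {0, 1, 4} (degree 2); every edge runs between the two parts, so G is the complete bipartite graph K_{2,3}. The parts have unequal sizes, so no automorphism swaps them; each part is permuted independently, giving S_2 × S_3 of order 2!·3! = 12.

12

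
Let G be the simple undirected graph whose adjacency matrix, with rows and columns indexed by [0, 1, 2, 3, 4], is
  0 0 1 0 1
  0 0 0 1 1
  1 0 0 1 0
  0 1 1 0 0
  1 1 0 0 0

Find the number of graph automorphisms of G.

G is 2-regular and connected on 5 vertices, i.e. the cycle C_5. The automorphisms of the 5-cycle are exactly the symmetries of a regular 5-gon: the dihedral group D_5, |D_5| = 10.

10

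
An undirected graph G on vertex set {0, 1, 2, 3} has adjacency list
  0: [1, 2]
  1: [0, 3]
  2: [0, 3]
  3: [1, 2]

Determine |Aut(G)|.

G is 2-regular and bipartite on 2^2 = 4 vertices with girth 4; it is the hypercube graph Q_2. Aut(Q_2) consists of the signed permutations of the 2 coordinate axes: 2! permutations times 2^2 sign flips, so |Aut| = 2^2·2! = 8.

8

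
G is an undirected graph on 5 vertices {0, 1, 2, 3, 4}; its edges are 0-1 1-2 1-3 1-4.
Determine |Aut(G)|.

24

Vertex 1 has degree 4 and every other vertex has degree 1, so G is the star K_{1,4} with centre 1. Any automorphism fixes the centre and permutes the 4 leaves freely, so Aut(G) ≅ S_4 of order 4! = 24.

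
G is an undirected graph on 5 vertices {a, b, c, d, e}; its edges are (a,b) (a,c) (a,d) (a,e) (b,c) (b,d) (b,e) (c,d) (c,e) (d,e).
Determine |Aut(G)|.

120

All 5 vertices are pairwise adjacent: G = K_5. Every bijection on the vertex set is an automorphism of K_5; hence Aut(K_5) ≅ S_5, order 120.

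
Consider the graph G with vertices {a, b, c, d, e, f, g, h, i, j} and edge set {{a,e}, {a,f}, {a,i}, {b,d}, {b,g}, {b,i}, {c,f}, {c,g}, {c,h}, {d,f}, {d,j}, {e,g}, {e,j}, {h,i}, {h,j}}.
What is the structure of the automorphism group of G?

G is 3-regular on 10 vertices with no triangles and no 4-cycles (girth 5): this is the Petersen graph. It is a classical fact that the Petersen graph has automorphism group S_5 (order 120), arising from its description as the Kneser graph K(5,2).

the symmetric group S_5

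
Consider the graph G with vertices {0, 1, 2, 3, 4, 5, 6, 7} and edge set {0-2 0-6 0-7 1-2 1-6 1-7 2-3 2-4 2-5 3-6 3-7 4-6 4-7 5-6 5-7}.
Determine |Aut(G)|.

720

The vertices split by degree into {2, 6, 7} (degree 5) and {0, 1, 3, 4, 5} (degree 3); every edge runs between the two parts, so G is the complete bipartite graph K_{3,5}. Automorphisms preserve the bipartition setwise (since the parts differ in size) and act as S_5 × S_3 within it; |Aut| = 720.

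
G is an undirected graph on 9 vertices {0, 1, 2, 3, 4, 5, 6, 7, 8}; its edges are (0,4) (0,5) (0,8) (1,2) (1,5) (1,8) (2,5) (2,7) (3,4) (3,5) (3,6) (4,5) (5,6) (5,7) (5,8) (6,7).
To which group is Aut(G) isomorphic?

Vertex 5 is the unique vertex of degree 8; the remaining 8 vertices each have degree 3 and induce a cycle, so G is the wheel on 9 vertices with hub 5. Every automorphism fixes the hub and acts on the rim 8-cycle, so Aut(G) ≅ Aut(C_8) = D_8 of order 16.

D_8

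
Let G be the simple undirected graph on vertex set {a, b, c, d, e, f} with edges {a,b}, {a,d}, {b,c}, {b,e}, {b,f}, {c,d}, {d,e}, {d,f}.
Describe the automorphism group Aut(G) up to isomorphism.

The vertices split by degree into {b, d} (degree 4) and {a, c, e, f} (degree 2); every edge runs between the two parts, so G is the complete bipartite graph K_{2,4}. Automorphisms preserve the bipartition setwise (since the parts differ in size) and act as S_4 × S_2 within it; |Aut| = 48.

S_4 × S_2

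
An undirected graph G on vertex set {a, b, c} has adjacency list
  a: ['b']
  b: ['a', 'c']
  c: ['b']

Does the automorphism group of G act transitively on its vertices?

No

Vertex b is the only vertex of degree 2, so every automorphism fixes it; G is not vertex-transitive.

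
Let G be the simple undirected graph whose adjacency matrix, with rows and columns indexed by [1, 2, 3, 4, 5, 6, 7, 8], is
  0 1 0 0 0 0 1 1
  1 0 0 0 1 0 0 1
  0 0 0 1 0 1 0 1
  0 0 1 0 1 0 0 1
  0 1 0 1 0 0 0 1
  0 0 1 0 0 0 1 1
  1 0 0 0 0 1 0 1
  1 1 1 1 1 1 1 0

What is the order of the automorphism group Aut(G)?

14

Vertex 8 is the unique vertex of degree 7; the remaining 7 vertices each have degree 3 and induce a cycle, so G is the wheel on 8 vertices with hub 8. With the hub fixed, the remaining symmetry is that of the rim cycle C_7, giving the dihedral group D_7.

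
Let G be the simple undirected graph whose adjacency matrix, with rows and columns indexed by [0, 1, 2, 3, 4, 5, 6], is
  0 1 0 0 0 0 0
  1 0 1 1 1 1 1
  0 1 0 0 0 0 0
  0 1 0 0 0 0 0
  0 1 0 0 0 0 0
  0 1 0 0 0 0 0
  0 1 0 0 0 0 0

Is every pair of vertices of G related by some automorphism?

Vertex 1 is the only vertex of degree 6, so every automorphism fixes it; G is not vertex-transitive.

No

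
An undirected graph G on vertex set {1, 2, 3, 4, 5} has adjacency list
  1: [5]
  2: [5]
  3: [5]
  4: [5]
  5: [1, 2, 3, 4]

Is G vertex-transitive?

No

Vertex 5 is the only vertex of degree 4, so every automorphism fixes it; G is not vertex-transitive.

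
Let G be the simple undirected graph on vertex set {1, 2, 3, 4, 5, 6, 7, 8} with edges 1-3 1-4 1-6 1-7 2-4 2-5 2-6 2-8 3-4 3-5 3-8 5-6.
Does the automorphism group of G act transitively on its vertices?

No

Vertex 7 is the only vertex of degree 1, so every automorphism fixes it; G is not vertex-transitive.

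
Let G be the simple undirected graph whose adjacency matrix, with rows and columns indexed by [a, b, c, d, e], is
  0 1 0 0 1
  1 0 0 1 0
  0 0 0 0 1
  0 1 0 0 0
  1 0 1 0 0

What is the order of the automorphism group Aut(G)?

2

The degree sequence is [2, 2, 1, 1, 2]; the two degree-1 vertices c and d are the ends of a path, so G = P_5. A path has exactly one nontrivial symmetry — reversal — giving Aut(G) of order 2.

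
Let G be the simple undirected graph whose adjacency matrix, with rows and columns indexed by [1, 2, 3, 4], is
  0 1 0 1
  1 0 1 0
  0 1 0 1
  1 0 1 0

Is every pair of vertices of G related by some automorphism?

Yes

Every vertex has degree 2 and the graph is connected, so G is the 4-cycle C_4. The automorphisms of the 4-cycle are exactly the symmetries of a regular 4-gon: the dihedral group D_4, |D_4| = 8. Under this action every vertex can be carried to every other, so G is vertex-transitive.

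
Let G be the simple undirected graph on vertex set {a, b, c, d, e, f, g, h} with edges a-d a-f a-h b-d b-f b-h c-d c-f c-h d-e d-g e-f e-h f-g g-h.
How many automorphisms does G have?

The vertices split by degree into {d, f, h} (degree 5) and {a, b, c, e, g} (degree 3); every edge runs between the two parts, so G is the complete bipartite graph K_{3,5}. The parts have unequal sizes, so no automorphism swaps them; each part is permuted independently, giving S_5 × S_3 of order 5!·3! = 720.

720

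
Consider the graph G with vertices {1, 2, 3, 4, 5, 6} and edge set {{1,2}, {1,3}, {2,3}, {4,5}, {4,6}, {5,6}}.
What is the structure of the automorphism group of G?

(D_3 × D_3) ⋊ Z_2

G has two connected components, {4, 5, 6} and {1, 2, 3}; each is 2-regular, so G = C_3 ⊔ C_3. With two isomorphic components, Aut(G) = Aut(C_3) ≀ S_2 = (D_3 × D_3) ⋊ Z_2: permute each cycle by D_3, then optionally swap the two cycles. Order 2·(2·3)² = 72.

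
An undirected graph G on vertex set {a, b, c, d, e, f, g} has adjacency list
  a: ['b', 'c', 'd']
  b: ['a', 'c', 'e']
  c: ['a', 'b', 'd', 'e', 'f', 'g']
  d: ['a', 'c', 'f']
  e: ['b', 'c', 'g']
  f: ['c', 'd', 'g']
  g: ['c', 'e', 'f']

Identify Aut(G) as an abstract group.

D_6

Vertex c is the unique vertex of degree 6; the remaining 6 vertices each have degree 3 and induce a cycle, so G is the wheel on 7 vertices with hub c. Every automorphism fixes the hub and acts on the rim 6-cycle, so Aut(G) ≅ Aut(C_6) = D_6 of order 12.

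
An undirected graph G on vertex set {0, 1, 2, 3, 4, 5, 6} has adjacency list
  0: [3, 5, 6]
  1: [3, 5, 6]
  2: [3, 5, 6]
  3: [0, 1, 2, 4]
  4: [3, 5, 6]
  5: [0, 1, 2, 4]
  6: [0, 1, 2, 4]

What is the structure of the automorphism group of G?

The vertices split by degree into {3, 5, 6} (degree 4) and {0, 1, 2, 4} (degree 3); every edge runs between the two parts, so G is the complete bipartite graph K_{3,4}. Automorphisms preserve the bipartition setwise (since the parts differ in size) and act as S_3 × S_4 within it; |Aut| = 144.

S_3 × S_4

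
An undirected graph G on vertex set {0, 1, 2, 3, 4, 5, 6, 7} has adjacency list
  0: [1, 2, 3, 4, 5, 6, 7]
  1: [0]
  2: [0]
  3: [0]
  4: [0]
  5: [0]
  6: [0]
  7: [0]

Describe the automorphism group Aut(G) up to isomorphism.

Vertex 0 has degree 7 and every other vertex has degree 1, so G is the star K_{1,7} with centre 0. Any automorphism fixes the centre and permutes the 7 leaves freely, so Aut(G) ≅ S_7 of order 7! = 5040.

S_7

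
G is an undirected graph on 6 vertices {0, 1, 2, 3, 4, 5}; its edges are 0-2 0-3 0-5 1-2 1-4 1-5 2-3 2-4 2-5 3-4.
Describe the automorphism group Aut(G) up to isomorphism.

Vertex 2 is the unique vertex of degree 5; the remaining 5 vertices each have degree 3 and induce a cycle, so G is the wheel on 6 vertices with hub 2. With the hub fixed, the remaining symmetry is that of the rim cycle C_5, giving the dihedral group D_5.

the dihedral group of order 10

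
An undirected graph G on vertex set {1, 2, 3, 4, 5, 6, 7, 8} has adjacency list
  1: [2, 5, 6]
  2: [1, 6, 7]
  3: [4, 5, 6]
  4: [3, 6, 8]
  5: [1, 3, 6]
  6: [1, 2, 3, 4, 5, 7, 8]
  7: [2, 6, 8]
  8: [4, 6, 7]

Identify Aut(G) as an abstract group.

the dihedral group of order 14

Vertex 6 is the unique vertex of degree 7; the remaining 7 vertices each have degree 3 and induce a cycle, so G is the wheel on 8 vertices with hub 6. With the hub fixed, the remaining symmetry is that of the rim cycle C_7, giving the dihedral group D_7.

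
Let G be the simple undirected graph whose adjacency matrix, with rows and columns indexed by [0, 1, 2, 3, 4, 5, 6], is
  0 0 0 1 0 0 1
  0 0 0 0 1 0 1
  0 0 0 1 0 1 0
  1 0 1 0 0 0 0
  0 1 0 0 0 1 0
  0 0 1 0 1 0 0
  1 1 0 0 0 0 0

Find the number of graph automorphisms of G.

G is 2-regular and connected on 7 vertices, i.e. the cycle C_7. The automorphisms of the 7-cycle are exactly the symmetries of a regular 7-gon: the dihedral group D_7, |D_7| = 14.

14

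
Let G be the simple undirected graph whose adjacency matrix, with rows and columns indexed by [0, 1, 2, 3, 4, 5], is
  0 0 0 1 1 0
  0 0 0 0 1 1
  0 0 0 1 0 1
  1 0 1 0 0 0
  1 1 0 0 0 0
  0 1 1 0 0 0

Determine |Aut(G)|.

12

Every vertex has degree 2 and the graph is connected, so G is the 6-cycle C_6. The automorphisms of the 6-cycle are exactly the symmetries of a regular 6-gon: the dihedral group D_6, |D_6| = 12.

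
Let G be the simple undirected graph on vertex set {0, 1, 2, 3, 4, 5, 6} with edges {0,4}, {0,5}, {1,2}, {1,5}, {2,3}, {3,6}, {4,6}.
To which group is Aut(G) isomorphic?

the dihedral group of order 14

Every vertex has degree 2 and the graph is connected, so G is the 7-cycle C_7. The automorphisms of the 7-cycle are exactly the symmetries of a regular 7-gon: the dihedral group D_7, |D_7| = 14.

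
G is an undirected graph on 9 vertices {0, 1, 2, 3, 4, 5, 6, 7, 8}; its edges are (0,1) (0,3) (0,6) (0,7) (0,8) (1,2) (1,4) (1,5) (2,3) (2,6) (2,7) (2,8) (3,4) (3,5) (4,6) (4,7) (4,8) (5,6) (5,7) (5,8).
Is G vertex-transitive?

No

Automorphisms preserve degree, but G has vertices of degree 4 and vertices of degree 5; no automorphism maps one to the other, so G is not vertex-transitive.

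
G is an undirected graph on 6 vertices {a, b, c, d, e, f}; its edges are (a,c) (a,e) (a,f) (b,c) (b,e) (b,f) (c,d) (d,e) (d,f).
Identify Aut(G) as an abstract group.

(S_3 × S_3) ⋊ Z_2

G is 3-regular and bipartite with parts {c, e, f} and {a, b, d} (each part is independent and every cross-pair is an edge), so G = K_{3,3}. Each part can be permuted independently (S_3 × S_3) and the two equal-size parts can also be swapped, giving (S_3 × S_3) ⋊ Z_2 of order 2·(3!)² = 72.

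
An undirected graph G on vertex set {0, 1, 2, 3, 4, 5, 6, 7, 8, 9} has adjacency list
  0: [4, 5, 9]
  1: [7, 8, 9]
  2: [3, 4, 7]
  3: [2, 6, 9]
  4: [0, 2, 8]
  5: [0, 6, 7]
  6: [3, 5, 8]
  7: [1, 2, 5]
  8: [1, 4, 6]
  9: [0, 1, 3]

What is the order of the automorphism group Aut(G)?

G is 3-regular on 10 vertices with no triangles and no 4-cycles (girth 5): this is the Petersen graph. Viewing the Petersen graph as the Kneser graph K(5,2) — vertices are 2-subsets of {1,…,5}, edges join disjoint pairs — its automorphisms are exactly the permutations of the 5-element set, so Aut ≅ S_5 of order 120.

120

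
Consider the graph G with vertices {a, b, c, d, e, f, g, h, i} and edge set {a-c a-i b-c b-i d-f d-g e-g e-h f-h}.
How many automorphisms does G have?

G has two connected components, {d, e, f, g, h} and {a, b, c, i}; each is 2-regular, so G = C_5 ⊔ C_4. No automorphism exchanges components of different sizes, hence Aut(G) is the direct product D_4 × D_5, order 80.

80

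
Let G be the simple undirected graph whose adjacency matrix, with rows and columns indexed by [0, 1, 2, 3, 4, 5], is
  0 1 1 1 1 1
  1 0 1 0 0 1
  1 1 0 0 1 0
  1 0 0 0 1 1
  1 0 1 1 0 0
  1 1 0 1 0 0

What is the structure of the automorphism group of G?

Vertex 0 is the unique vertex of degree 5; the remaining 5 vertices each have degree 3 and induce a cycle, so G is the wheel on 6 vertices with hub 0. With the hub fixed, the remaining symmetry is that of the rim cycle C_5, giving the dihedral group D_5.

the dihedral group of order 10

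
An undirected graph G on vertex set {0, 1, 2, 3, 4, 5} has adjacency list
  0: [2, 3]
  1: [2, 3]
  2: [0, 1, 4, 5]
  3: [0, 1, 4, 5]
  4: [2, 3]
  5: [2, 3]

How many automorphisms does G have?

The vertices split by degree into {2, 3} (degree 4) and {0, 1, 4, 5} (degree 2); every edge runs between the two parts, so G is the complete bipartite graph K_{2,4}. Automorphisms preserve the bipartition setwise (since the parts differ in size) and act as S_4 × S_2 within it; |Aut| = 48.

48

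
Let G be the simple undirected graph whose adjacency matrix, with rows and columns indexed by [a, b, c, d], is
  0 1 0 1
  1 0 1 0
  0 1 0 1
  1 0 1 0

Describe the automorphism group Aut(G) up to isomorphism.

G is 2-regular and bipartite with parts {a, c} and {b, d} (each part is independent and every cross-pair is an edge), so G = K_{2,2}. Aut(K_{2,2}) is the wreath product S_2 ≀ Z_2: permute within each part, then optionally swap the parts; |Aut| = 2·(2!)² = 8.

(S_2 × S_2) ⋊ Z_2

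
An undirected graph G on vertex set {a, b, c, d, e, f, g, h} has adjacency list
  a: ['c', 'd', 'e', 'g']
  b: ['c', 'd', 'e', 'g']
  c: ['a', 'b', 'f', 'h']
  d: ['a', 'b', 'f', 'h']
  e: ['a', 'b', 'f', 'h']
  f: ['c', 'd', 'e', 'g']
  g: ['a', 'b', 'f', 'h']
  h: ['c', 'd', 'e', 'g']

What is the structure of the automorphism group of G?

G is 4-regular and bipartite with parts {a, b, f, h} and {c, d, e, g} (each part is independent and every cross-pair is an edge), so G = K_{4,4}. Aut(K_{4,4}) is the wreath product S_4 ≀ Z_2: permute within each part, then optionally swap the parts; |Aut| = 2·(4!)² = 1152.

(S_4 × S_4) ⋊ Z_2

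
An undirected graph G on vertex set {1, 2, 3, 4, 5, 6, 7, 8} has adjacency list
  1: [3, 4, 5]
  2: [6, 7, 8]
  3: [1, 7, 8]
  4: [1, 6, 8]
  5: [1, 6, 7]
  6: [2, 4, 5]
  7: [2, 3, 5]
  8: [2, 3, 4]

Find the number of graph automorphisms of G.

48

G is 3-regular and bipartite on 2^3 = 8 vertices with girth 4; it is the hypercube graph Q_3. Aut(Q_3) consists of the signed permutations of the 3 coordinate axes: 3! permutations times 2^3 sign flips, so |Aut| = 2^3·3! = 48.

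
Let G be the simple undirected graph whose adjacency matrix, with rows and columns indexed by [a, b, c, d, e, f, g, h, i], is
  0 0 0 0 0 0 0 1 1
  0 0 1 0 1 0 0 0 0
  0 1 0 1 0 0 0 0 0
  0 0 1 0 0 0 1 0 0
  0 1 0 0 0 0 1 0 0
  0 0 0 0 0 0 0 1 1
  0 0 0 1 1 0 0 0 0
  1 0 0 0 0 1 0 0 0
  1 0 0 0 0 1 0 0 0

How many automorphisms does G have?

G has two connected components, {b, c, d, e, g} and {a, f, h, i}; each is 2-regular, so G = C_5 ⊔ C_4. The components are non-isomorphic (different sizes), so Aut(G) = Aut(C_5) × Aut(C_4) = D_5 × D_4 of order 10·8 = 80.

80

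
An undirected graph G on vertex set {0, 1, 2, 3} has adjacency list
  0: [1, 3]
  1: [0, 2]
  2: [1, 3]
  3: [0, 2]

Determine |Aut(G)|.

Every vertex has degree 2 and the graph is connected, so G is the 4-cycle C_4. C_4 has 4 rotations and 4 reflections, so Aut(C_4) ≅ D_4 of order 8.

8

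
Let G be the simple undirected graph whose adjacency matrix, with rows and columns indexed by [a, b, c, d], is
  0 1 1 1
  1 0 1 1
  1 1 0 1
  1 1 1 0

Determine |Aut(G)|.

24

Every vertex has degree 3, so G is the complete graph K_4. Every bijection on the vertex set is an automorphism of K_4; hence Aut(K_4) ≅ S_4, order 24.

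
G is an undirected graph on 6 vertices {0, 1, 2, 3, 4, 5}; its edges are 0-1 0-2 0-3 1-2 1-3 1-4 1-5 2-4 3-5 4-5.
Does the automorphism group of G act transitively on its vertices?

Vertex 1 is the only vertex of degree 5, so every automorphism fixes it; G is not vertex-transitive.

No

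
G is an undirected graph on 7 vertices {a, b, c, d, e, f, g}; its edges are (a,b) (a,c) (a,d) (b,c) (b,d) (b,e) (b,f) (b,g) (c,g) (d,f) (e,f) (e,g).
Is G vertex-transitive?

Vertex b is the only vertex of degree 6, so every automorphism fixes it; G is not vertex-transitive.

No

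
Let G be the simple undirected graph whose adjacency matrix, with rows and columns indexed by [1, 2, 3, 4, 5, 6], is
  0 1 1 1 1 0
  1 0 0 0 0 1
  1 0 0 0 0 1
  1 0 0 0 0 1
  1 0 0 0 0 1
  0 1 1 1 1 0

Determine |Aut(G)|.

The vertices split by degree into {1, 6} (degree 4) and {2, 3, 4, 5} (degree 2); every edge runs between the two parts, so G is the complete bipartite graph K_{2,4}. The parts have unequal sizes, so no automorphism swaps them; each part is permuted independently, giving S_4 × S_2 of order 4!·2! = 48.

48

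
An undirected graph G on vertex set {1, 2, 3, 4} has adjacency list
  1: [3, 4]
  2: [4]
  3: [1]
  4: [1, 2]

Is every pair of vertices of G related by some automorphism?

Automorphisms preserve degree, but G has vertices of degree 1 and vertices of degree 2; no automorphism maps one to the other, so G is not vertex-transitive.

No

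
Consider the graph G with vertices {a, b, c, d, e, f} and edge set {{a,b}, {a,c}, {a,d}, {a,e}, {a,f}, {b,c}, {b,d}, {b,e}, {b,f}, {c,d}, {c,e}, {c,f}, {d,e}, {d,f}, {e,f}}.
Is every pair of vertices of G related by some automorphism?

Yes

Every vertex has degree 5, so G is the complete graph K_6. Every bijection on the vertex set is an automorphism of K_6; hence Aut(K_6) ≅ S_6, order 720. This group acts transitively on the 6 vertices.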